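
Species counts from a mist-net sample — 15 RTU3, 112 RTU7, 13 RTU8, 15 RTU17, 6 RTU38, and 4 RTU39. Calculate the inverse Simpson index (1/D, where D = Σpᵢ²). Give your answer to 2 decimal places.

Total N = 15+112+13+15+6+4 = 165, so the proportions are 0.09091, 0.67879, 0.07879, 0.09091, 0.03636, 0.02424 (working shown to 5 dp, full precision carried).
D = 0.09091² + 0.67879² + 0.07879² + 0.09091² + 0.03636² + 0.02424² = 0.00826 + 0.46075 + 0.00621 + 0.00826 + 0.00132 + 0.00059 = 0.48540.
So 1/D = 2.0602, i.e. 2.06 to 2 decimal places.

2.06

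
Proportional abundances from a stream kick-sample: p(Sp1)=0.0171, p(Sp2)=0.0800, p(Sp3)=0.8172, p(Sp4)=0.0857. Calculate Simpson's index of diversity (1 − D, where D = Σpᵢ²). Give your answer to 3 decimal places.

D = 0.0171² + 0.08² + 0.8172² + 0.0857² = 0.00029 + 0.00640 + 0.66782 + 0.00734 = 0.68185 (working shown to 5 dp, full precision carried).
So 1 − D = 0.31815, i.e. 0.318 to 3 decimal places.

0.318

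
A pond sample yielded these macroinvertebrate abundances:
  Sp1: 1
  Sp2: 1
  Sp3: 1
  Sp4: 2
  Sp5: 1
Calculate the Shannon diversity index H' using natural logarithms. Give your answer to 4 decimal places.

1.5607

Total N = 1+1+1+2+1 = 6, so the proportions are 0.166667, 0.166667, 0.166667, 0.333333, 0.166667 (working shown to 6 dp, full precision carried).
Each pᵢ ln pᵢ term: 0.166667×(-1.791759)=-0.298627, 0.166667×(-1.791759)=-0.298627, 0.166667×(-1.791759)=-0.298627, 0.333333×(-1.098612)=-0.366204, 0.166667×(-1.791759)=-0.298627.
Sum = -1.560710, so H' = 1.5607.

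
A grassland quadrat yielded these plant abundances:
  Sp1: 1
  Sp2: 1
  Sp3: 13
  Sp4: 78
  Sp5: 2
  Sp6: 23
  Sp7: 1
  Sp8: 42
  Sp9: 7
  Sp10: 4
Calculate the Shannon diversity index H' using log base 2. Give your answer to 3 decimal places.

Total N = 1+1+13+78+2+23+1+42+7+4 = 172, so the proportions are 0.00581, 0.00581, 0.07558, 0.45349, 0.01163, 0.13372, 0.00581, 0.24419, 0.0407, 0.02326 (working shown to 5 dp, full precision carried).
Each pᵢ log₂ pᵢ term: 0.00581×(-7.42626)=-0.04318, 0.00581×(-7.42626)=-0.04318, 0.07558×(-3.72583)=-0.28160, 0.45349×(-1.14086)=-0.51737, 0.01163×(-6.42626)=-0.07472, 0.13372×(-2.90270)=-0.38815, 0.00581×(-7.42626)=-0.04318, 0.24419×(-2.03395)=-0.49666, 0.0407×(-4.61891)=-0.18798, 0.02326×(-5.42626)=-0.12619.
Sum = -2.20221, so H' = 2.202.

2.202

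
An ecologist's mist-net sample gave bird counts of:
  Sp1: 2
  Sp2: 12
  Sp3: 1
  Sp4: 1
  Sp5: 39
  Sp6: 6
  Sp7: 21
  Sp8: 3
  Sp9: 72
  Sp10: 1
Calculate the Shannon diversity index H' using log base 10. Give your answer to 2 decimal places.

0.66

Total N = 2+12+1+1+39+6+21+3+72+1 = 158, so the proportions are 0.0127, 0.0759, 0.0063, 0.0063, 0.2468, 0.038, 0.1329, 0.019, 0.4557, 0.0063 (working shown to 4 dp, full precision carried).
Each pᵢ log₁₀ pᵢ term: 0.0127×(-1.8976)=-0.0240, 0.0759×(-1.1195)=-0.0850, 0.0063×(-2.1987)=-0.0139, 0.0063×(-2.1987)=-0.0139, 0.2468×(-0.6076)=-0.1500, 0.038×(-1.4205)=-0.0539, 0.1329×(-0.8764)=-0.1165, 0.019×(-1.7215)=-0.0327, 0.4557×(-0.3413)=-0.1555, 0.0063×(-2.1987)=-0.0139.
Sum = -0.6594, so H' = 0.66.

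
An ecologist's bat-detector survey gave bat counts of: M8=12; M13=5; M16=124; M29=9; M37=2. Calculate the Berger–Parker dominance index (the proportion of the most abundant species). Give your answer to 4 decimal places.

0.8158

Total N = 12+5+124+9+2 = 152, so the proportions are 0.078947, 0.032895, 0.815789, 0.059211, 0.013158 (working shown to 6 dp, full precision carried).
The largest proportion is 0.815789, i.e. d = 0.8158 to 4 decimal places.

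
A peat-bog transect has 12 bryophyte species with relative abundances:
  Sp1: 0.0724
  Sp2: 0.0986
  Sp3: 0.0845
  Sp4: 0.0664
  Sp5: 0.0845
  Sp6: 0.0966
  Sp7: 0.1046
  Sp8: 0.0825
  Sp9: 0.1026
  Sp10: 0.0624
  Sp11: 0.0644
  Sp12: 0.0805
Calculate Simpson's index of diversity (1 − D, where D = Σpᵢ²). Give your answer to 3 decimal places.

D = 0.0724² + 0.0986² + 0.0845² + 0.0664² + 0.0845² + 0.0966² + 0.1046² + 0.0825² + 0.1026² + 0.0624² + 0.0644² + 0.0805² = 0.00524 + 0.00972 + 0.00714 + 0.00441 + 0.00714 + 0.00933 + 0.01094 + 0.00681 + 0.01053 + 0.00389 + 0.00415 + 0.00648 = 0.08578 (working shown to 5 dp, full precision carried).
So 1 − D = 0.91422, i.e. 0.914 to 3 decimal places.

0.914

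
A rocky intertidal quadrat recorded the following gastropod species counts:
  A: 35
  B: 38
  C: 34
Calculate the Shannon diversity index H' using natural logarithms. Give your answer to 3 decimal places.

Total N = 35+38+34 = 107, so the proportions are 0.3271, 0.35514, 0.31776 (working shown to 5 dp, full precision carried).
Each pᵢ ln pᵢ term: 0.3271×(-1.11748)=-0.36553, 0.35514×(-1.03524)=-0.36766, 0.31776×(-1.14647)=-0.36430.
Sum = -1.09749, so H' = 1.097.

1.097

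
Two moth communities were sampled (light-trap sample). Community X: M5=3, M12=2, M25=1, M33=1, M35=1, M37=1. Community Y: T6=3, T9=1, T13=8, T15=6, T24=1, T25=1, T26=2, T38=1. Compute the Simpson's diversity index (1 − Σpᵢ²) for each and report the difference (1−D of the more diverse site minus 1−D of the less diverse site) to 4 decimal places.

0.0113

Community X: N=9, proportions 0.333333, 0.222222, 0.111111, 0.111111, 0.111111, 0.111111, giving 1−D = 0.790123 (working shown to 6 dp, full precision carried).
Community Y: N=23, proportions 0.130435, 0.043478, 0.347826, 0.26087, 0.043478, 0.043478, 0.086957, 0.043478, giving 1−D = 0.778828.
Difference = |0.790123 − 0.778828| = 0.011295, i.e. 0.0113 to 4 decimal places.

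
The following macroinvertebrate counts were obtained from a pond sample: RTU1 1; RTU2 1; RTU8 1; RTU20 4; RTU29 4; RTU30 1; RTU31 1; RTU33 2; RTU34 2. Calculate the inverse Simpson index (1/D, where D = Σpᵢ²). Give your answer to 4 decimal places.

6.4222

Total N = 1+1+1+4+4+1+1+2+2 = 17, so the proportions are 0.05882353, 0.05882353, 0.05882353, 0.23529412, 0.23529412, 0.05882353, 0.05882353, 0.11764706, 0.11764706 (working shown to 8 dp, full precision carried).
D = 0.05882353² + 0.05882353² + 0.05882353² + 0.23529412² + 0.23529412² + 0.05882353² + 0.05882353² + 0.11764706² + 0.11764706² = 0.00346021 + 0.00346021 + 0.00346021 + 0.05536332 + 0.05536332 + 0.00346021 + 0.00346021 + 0.01384083 + 0.01384083 = 0.15570934.
So 1/D = 6.422222, i.e. 6.4222 to 4 decimal places.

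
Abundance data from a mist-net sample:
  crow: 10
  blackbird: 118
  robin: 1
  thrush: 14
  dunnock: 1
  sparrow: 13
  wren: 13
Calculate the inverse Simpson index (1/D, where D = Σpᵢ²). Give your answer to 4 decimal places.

1.9849

Total N = 10+118+1+14+1+13+13 = 170, so the proportions are 0.0588235, 0.6941176, 0.0058824, 0.0823529, 0.0058824, 0.0764706, 0.0764706 (working shown to 7 dp, full precision carried).
D = 0.0588235² + 0.6941176² + 0.0058824² + 0.0823529² + 0.0058824² + 0.0764706² + 0.0764706² = 0.0034602 + 0.4817993 + 0.0000346 + 0.0067820 + 0.0000346 + 0.0058478 + 0.0058478 = 0.5038062.
So 1/D = 1.984890, i.e. 1.9849 to 4 decimal places.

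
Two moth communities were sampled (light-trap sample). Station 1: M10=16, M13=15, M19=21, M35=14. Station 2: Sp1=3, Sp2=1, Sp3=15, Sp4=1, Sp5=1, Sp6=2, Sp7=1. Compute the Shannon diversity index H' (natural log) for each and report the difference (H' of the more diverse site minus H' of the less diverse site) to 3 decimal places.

Station 1: N=66, proportions 0.24242, 0.22727, 0.31818, 0.21212, giving H' = 1.37353 (working shown to 5 dp, full precision carried).
Station 2: N=24, proportions 0.125, 0.04167, 0.625, 0.04167, 0.04167, 0.08333, 0.04167, giving H' = 1.29043.
Difference = |1.37353 − 1.29043| = 0.08310, i.e. 0.083 to 3 decimal places.

0.083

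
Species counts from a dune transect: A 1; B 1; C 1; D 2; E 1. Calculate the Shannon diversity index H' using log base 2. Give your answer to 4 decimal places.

2.2516

Total N = 1+1+1+2+1 = 6, so the proportions are 0.166667, 0.166667, 0.166667, 0.333333, 0.166667 (working shown to 6 dp, full precision carried).
Each pᵢ log₂ pᵢ term: 0.166667×(-2.584963)=-0.430827, 0.166667×(-2.584963)=-0.430827, 0.166667×(-2.584963)=-0.430827, 0.333333×(-1.584963)=-0.528321, 0.166667×(-2.584963)=-0.430827.
Sum = -2.251629, so H' = 2.2516.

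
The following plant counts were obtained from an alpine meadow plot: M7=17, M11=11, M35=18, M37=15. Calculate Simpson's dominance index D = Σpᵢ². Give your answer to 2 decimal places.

Total N = 17+11+18+15 = 61, so the proportions are 0.2787, 0.1803, 0.2951, 0.2459 (working shown to 4 dp, full precision carried).
D = 0.2787² + 0.1803² + 0.2951² + 0.2459² = 0.0777 + 0.0325 + 0.0871 + 0.0605 = 0.2577.
To 2 decimal places, D = 0.26.

0.26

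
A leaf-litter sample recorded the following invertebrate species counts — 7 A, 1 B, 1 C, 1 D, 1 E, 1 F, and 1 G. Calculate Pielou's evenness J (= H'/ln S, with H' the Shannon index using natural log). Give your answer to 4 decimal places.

0.7797

Total N = 7+1+1+1+1+1+1 = 13, so the proportions are 0.538462, 0.076923, 0.076923, 0.076923, 0.076923, 0.076923, 0.076923 (working shown to 6 dp, full precision carried).
H' = −Σ pᵢ ln pᵢ = −((-0.333329) + (-0.197304) + (-0.197304) + (-0.197304) + (-0.197304) + (-0.197304) + (-0.197304)) = 1.517152.
With S = 7 species, ln S = 1.945910, so J = 1.517152/1.945910 = 0.779662, i.e. 0.7797 to 4 decimal places.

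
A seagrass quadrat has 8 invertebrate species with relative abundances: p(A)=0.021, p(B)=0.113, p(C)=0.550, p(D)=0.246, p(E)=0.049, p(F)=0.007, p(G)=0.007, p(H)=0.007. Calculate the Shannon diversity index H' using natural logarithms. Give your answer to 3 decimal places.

Each pᵢ ln pᵢ term (working shown to 5 dp, full precision carried): 0.021×(-3.86323)=-0.08113, 0.113×(-2.18037)=-0.24638, 0.55×(-0.59784)=-0.32881, 0.246×(-1.40242)=-0.34500, 0.049×(-3.01593)=-0.14778, 0.007×(-4.96185)=-0.03473, 0.007×(-4.96185)=-0.03473, 0.007×(-4.96185)=-0.03473.
Sum = -1.25330, so H' = 1.253.

1.253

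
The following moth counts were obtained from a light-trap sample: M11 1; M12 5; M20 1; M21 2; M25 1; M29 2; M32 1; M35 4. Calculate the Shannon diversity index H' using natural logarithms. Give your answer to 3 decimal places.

1.871

Total N = 1+5+1+2+1+2+1+4 = 17, so the proportions are 0.05882, 0.29412, 0.05882, 0.11765, 0.05882, 0.11765, 0.05882, 0.23529 (working shown to 5 dp, full precision carried).
Each pᵢ ln pᵢ term: 0.05882×(-2.83321)=-0.16666, 0.29412×(-1.22378)=-0.35993, 0.05882×(-2.83321)=-0.16666, 0.11765×(-2.14007)=-0.25177, 0.05882×(-2.83321)=-0.16666, 0.11765×(-2.14007)=-0.25177, 0.05882×(-2.83321)=-0.16666, 0.23529×(-1.44692)=-0.34045.
Sum = -1.87057, so H' = 1.871.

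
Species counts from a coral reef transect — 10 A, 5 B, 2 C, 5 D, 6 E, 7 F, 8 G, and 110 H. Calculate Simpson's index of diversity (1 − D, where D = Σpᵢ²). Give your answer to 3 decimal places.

0.470

Total N = 10+5+2+5+6+7+8+110 = 153, so the proportions are 0.06536, 0.03268, 0.01307, 0.03268, 0.03922, 0.04575, 0.05229, 0.71895 (working shown to 5 dp, full precision carried).
D = 0.06536² + 0.03268² + 0.01307² + 0.03268² + 0.03922² + 0.04575² + 0.05229² + 0.71895² = 0.00427 + 0.00107 + 0.00017 + 0.00107 + 0.00154 + 0.00209 + 0.00273 + 0.51690 = 0.52984.
So 1 − D = 0.47016, i.e. 0.470 to 3 decimal places.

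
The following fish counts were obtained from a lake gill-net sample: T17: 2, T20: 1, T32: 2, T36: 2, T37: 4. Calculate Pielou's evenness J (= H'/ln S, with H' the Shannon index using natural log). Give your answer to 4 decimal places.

0.9418

Total N = 2+1+2+2+4 = 11, so the proportions are 0.181818, 0.090909, 0.181818, 0.181818, 0.363636 (working shown to 6 dp, full precision carried).
H' = −Σ pᵢ ln pᵢ = −((-0.309954) + (-0.217990) + (-0.309954) + (-0.309954) + (-0.367855)) = 1.515708.
With S = 5 species, ln S = 1.609438, so J = 1.515708/1.609438 = 0.941762, i.e. 0.9418 to 4 decimal places.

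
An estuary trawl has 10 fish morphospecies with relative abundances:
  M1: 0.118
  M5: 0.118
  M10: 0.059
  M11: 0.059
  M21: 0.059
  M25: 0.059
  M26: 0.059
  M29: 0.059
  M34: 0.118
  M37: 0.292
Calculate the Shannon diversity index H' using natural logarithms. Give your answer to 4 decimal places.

2.1179

Each pᵢ ln pᵢ term (working shown to 6 dp, full precision carried): 0.118×(-2.137071)=-0.252174, 0.118×(-2.137071)=-0.252174, 0.059×(-2.830218)=-0.166983, 0.059×(-2.830218)=-0.166983, 0.059×(-2.830218)=-0.166983, 0.059×(-2.830218)=-0.166983, 0.059×(-2.830218)=-0.166983, 0.059×(-2.830218)=-0.166983, 0.118×(-2.137071)=-0.252174, 0.292×(-1.231001)=-0.359452.
Sum = -2.117873, so H' = 2.1179.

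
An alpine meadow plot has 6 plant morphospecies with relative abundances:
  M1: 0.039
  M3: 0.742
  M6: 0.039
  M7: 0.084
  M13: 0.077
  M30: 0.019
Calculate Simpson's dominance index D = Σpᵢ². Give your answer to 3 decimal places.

0.567

D = 0.039² + 0.742² + 0.039² + 0.084² + 0.077² + 0.019² = 0.00152 + 0.55056 + 0.00152 + 0.00706 + 0.00593 + 0.00036 = 0.56695 (working shown to 5 dp, full precision carried).
To 3 decimal places, D = 0.567.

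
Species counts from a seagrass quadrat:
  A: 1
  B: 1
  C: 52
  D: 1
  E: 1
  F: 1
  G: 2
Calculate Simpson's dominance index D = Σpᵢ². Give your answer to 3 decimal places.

0.779

Total N = 1+1+52+1+1+1+2 = 59, so the proportions are 0.01695, 0.01695, 0.88136, 0.01695, 0.01695, 0.01695, 0.0339 (working shown to 5 dp, full precision carried).
D = 0.01695² + 0.01695² + 0.88136² + 0.01695² + 0.01695² + 0.01695² + 0.0339² = 0.00029 + 0.00029 + 0.77679 + 0.00029 + 0.00029 + 0.00029 + 0.00115 = 0.77937.
To 3 decimal places, D = 0.779.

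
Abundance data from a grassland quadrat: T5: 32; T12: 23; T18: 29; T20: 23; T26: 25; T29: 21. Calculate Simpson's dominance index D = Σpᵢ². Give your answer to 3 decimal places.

Total N = 32+23+29+23+25+21 = 153, so the proportions are 0.20915, 0.15033, 0.18954, 0.15033, 0.1634, 0.13725 (working shown to 5 dp, full precision carried).
D = 0.20915² + 0.15033² + 0.18954² + 0.15033² + 0.1634² + 0.13725² = 0.04374 + 0.02260 + 0.03593 + 0.02260 + 0.02670 + 0.01884 = 0.17040.
To 3 decimal places, D = 0.170.

0.170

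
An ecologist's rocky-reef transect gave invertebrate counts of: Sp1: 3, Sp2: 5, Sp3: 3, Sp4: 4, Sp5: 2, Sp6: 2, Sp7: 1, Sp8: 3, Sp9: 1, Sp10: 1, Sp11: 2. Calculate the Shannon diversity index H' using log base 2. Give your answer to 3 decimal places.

3.278

Total N = 3+5+3+4+2+2+1+3+1+1+2 = 27, so the proportions are 0.11111, 0.18519, 0.11111, 0.14815, 0.07407, 0.07407, 0.03704, 0.11111, 0.03704, 0.03704, 0.07407 (working shown to 5 dp, full precision carried).
Each pᵢ log₂ pᵢ term: 0.11111×(-3.16993)=-0.35221, 0.18519×(-2.43296)=-0.45055, 0.11111×(-3.16993)=-0.35221, 0.14815×(-2.75489)=-0.40813, 0.07407×(-3.75489)=-0.27814, 0.07407×(-3.75489)=-0.27814, 0.03704×(-4.75489)=-0.17611, 0.11111×(-3.16993)=-0.35221, 0.03704×(-4.75489)=-0.17611, 0.03704×(-4.75489)=-0.17611, 0.07407×(-3.75489)=-0.27814.
Sum = -3.27806, so H' = 3.278.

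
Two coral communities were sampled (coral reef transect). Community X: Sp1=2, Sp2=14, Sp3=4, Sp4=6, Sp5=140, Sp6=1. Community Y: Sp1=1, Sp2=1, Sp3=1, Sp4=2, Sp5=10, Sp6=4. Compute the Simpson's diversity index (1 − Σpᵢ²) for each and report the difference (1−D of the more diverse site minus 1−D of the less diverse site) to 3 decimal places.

0.371

Community X: N=167, proportions 0.01198, 0.08383, 0.02395, 0.03593, 0.83832, 0.00599, giving 1−D = 0.28814 (working shown to 5 dp, full precision carried).
Community Y: N=19, proportions 0.05263, 0.05263, 0.05263, 0.10526, 0.52632, 0.21053, giving 1−D = 0.65928.
Difference = |0.28814 − 0.65928| = 0.37114, i.e. 0.371 to 3 decimal places.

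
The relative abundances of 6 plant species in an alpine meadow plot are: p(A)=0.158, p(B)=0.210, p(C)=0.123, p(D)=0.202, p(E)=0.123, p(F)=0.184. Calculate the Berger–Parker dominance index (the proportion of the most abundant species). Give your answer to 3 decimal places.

The largest proportion is 0.21, i.e. d = 0.210 to 3 decimal places.

0.210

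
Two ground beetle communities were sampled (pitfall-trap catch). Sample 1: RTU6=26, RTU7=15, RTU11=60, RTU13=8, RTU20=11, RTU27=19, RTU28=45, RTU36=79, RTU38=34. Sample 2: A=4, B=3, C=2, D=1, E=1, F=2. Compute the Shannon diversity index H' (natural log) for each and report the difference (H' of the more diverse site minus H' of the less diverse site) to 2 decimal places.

Sample 1: N=297, proportions 0.0875, 0.0505, 0.202, 0.0269, 0.037, 0.064, 0.1515, 0.266, 0.1145, giving H' = 1.9687 (working shown to 4 dp, full precision carried).
Sample 2: N=13, proportions 0.3077, 0.2308, 0.1538, 0.0769, 0.0769, 0.1538, giving H' = 1.6716.
Difference = |1.9687 − 1.6716| = 0.2971, i.e. 0.30 to 2 decimal places.

0.30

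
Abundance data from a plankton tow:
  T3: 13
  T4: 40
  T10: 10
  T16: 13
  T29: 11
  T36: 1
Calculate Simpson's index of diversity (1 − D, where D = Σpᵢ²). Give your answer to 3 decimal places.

0.721

Total N = 13+40+10+13+11+1 = 88, so the proportions are 0.14773, 0.45455, 0.11364, 0.14773, 0.125, 0.01136 (working shown to 5 dp, full precision carried).
D = 0.14773² + 0.45455² + 0.11364² + 0.14773² + 0.125² + 0.01136² = 0.02182 + 0.20661 + 0.01291 + 0.02182 + 0.01562 + 0.00013 = 0.27893.
So 1 − D = 0.72107, i.e. 0.721 to 3 decimal places.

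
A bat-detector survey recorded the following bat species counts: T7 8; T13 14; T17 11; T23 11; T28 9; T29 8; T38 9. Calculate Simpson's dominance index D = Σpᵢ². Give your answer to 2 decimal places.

Total N = 8+14+11+11+9+8+9 = 70, so the proportions are 0.1143, 0.2, 0.1571, 0.1571, 0.1286, 0.1143, 0.1286 (working shown to 4 dp, full precision carried).
D = 0.1143² + 0.2² + 0.1571² + 0.1571² + 0.1286² + 0.1143² + 0.1286² = 0.0131 + 0.0400 + 0.0247 + 0.0247 + 0.0165 + 0.0131 + 0.0165 = 0.1486.
To 2 decimal places, D = 0.15.

0.15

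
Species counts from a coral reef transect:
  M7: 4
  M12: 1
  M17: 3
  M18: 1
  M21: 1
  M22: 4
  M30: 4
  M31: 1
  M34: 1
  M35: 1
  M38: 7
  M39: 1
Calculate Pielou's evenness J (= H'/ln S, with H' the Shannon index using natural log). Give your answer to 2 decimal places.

Total N = 4+1+3+1+1+4+4+1+1+1+7+1 = 29, so the proportions are 0.1379, 0.0345, 0.1034, 0.0345, 0.0345, 0.1379, 0.1379, 0.0345, 0.0345, 0.0345, 0.2414, 0.0345 (working shown to 4 dp, full precision carried).
H' = −Σ pᵢ ln pᵢ = −((-0.2732) + (-0.1161) + (-0.2347) + (-0.1161) + (-0.1161) + (-0.2732) + (-0.2732) + (-0.1161) + (-0.1161) + (-0.1161) + (-0.3431) + (-0.1161)) = 2.2103.
With S = 12 species, ln S = 2.4849, so J = 2.2103/2.4849 = 0.8895, i.e. 0.89 to 2 decimal places.

0.89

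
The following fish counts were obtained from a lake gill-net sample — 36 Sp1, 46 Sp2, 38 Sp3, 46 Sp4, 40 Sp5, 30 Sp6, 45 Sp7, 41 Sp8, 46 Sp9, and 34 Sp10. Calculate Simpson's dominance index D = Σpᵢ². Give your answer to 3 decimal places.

0.102

Total N = 36+46+38+46+40+30+45+41+46+34 = 402, so the proportions are 0.08955, 0.11443, 0.09453, 0.11443, 0.0995, 0.07463, 0.11194, 0.10199, 0.11443, 0.08458 (working shown to 5 dp, full precision carried).
D = 0.08955² + 0.11443² + 0.09453² + 0.11443² + 0.0995² + 0.07463² + 0.11194² + 0.10199² + 0.11443² + 0.08458² = 0.00802 + 0.01309 + 0.00894 + 0.01309 + 0.00990 + 0.00557 + 0.01253 + 0.01040 + 0.01309 + 0.00715 = 0.10179.
To 3 decimal places, D = 0.102.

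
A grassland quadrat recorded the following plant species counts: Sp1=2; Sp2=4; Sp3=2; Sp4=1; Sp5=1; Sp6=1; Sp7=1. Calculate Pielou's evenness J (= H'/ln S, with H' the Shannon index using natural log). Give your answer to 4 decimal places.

0.9208

Total N = 2+4+2+1+1+1+1 = 12, so the proportions are 0.166667, 0.333333, 0.166667, 0.083333, 0.083333, 0.083333, 0.083333 (working shown to 6 dp, full precision carried).
H' = −Σ pᵢ ln pᵢ = −((-0.298627) + (-0.366204) + (-0.298627) + (-0.207076) + (-0.207076) + (-0.207076) + (-0.207076)) = 1.791759.
With S = 7 species, ln S = 1.945910, so J = 1.791759/1.945910 = 0.920782, i.e. 0.9208 to 4 decimal places.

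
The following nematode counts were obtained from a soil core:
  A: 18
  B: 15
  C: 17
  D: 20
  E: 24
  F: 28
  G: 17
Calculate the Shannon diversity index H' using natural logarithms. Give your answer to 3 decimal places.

Total N = 18+15+17+20+24+28+17 = 139, so the proportions are 0.1295, 0.10791, 0.1223, 0.14388, 0.17266, 0.20144, 0.1223 (working shown to 5 dp, full precision carried).
Each pᵢ ln pᵢ term: 0.1295×(-2.04410)=-0.26470, 0.10791×(-2.22642)=-0.24026, 0.1223×(-2.10126)=-0.25699, 0.14388×(-1.93874)=-0.27896, 0.17266×(-1.75642)=-0.30327, 0.20144×(-1.60227)=-0.32276, 0.1223×(-2.10126)=-0.25699.
Sum = -1.92392, so H' = 1.924.

1.924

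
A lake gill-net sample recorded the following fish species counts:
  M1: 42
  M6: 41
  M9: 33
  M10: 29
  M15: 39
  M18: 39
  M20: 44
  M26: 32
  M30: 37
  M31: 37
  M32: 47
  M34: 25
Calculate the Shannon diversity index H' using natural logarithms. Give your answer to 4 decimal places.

Total N = 42+41+33+29+39+39+44+32+37+37+47+25 = 445, so the proportions are 0.094382, 0.092135, 0.074157, 0.065169, 0.08764, 0.08764, 0.098876, 0.07191, 0.083146, 0.083146, 0.105618, 0.05618 (working shown to 6 dp, full precision carried).
Each pᵢ ln pᵢ term: 0.094382×(-2.360405)=-0.222780, 0.092135×(-2.384502)=-0.219696, 0.074157×(-2.601567)=-0.192925, 0.065169×(-2.730778)=-0.177961, 0.08764×(-2.434513)=-0.213362, 0.08764×(-2.434513)=-0.213362, 0.098876×(-2.313885)=-0.228789, 0.07191×(-2.632338)=-0.189292, 0.083146×(-2.487156)=-0.206797, 0.083146×(-2.487156)=-0.206797, 0.105618×(-2.247927)=-0.237421, 0.05618×(-2.879198)=-0.161753.
Sum = -2.470934, so H' = 2.4709.

2.4709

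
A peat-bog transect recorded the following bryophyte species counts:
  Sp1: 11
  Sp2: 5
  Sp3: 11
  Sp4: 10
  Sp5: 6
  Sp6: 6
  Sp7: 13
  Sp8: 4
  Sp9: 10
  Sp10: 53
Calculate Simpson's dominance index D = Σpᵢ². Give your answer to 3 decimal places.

Total N = 11+5+11+10+6+6+13+4+10+53 = 129, so the proportions are 0.08527, 0.03876, 0.08527, 0.07752, 0.04651, 0.04651, 0.10078, 0.03101, 0.07752, 0.41085 (working shown to 5 dp, full precision carried).
D = 0.08527² + 0.03876² + 0.08527² + 0.07752² + 0.04651² + 0.04651² + 0.10078² + 0.03101² + 0.07752² + 0.41085² = 0.00727 + 0.00150 + 0.00727 + 0.00601 + 0.00216 + 0.00216 + 0.01016 + 0.00096 + 0.00601 + 0.16880 = 0.21231.
To 3 decimal places, D = 0.212.

0.212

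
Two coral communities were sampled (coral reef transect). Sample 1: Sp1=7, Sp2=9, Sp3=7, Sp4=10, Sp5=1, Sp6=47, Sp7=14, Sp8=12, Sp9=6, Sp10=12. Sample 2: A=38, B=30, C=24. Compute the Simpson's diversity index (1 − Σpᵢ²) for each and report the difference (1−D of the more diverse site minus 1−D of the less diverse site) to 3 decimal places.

Sample 1: N=125, proportions 0.056, 0.072, 0.056, 0.08, 0.008, 0.376, 0.112, 0.096, 0.048, 0.096, giving 1−D = 0.80742 (working shown to 5 dp, full precision carried).
Sample 2: N=92, proportions 0.41304, 0.32609, 0.26087, giving 1−D = 0.65501.
Difference = |0.80742 − 0.65501| = 0.15241, i.e. 0.152 to 3 decimal places.

0.152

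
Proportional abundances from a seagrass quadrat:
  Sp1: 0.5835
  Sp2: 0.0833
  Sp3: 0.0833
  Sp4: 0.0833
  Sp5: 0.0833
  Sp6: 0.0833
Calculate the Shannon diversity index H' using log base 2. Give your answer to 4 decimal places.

Each pᵢ log₂ pᵢ term (working shown to 6 dp, full precision carried): 0.5835×(-0.777195)=-0.453494, 0.0833×(-3.585540)=-0.298675, 0.0833×(-3.585540)=-0.298675, 0.0833×(-3.585540)=-0.298675, 0.0833×(-3.585540)=-0.298675, 0.0833×(-3.585540)=-0.298675.
Sum = -1.946871, so H' = 1.9469.

1.9469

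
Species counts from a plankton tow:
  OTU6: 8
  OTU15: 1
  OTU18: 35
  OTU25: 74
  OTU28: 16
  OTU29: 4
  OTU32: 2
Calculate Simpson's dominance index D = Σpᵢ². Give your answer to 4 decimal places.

Total N = 8+1+35+74+16+4+2 = 140, so the proportions are 0.057143, 0.007143, 0.25, 0.528571, 0.114286, 0.028571, 0.014286 (working shown to 6 dp, full precision carried).
D = 0.057143² + 0.007143² + 0.25² + 0.528571² + 0.114286² + 0.028571² + 0.014286² = 0.003265 + 0.000051 + 0.062500 + 0.279388 + 0.013061 + 0.000816 + 0.000204 = 0.359286.
To 4 decimal places, D = 0.3593.

0.3593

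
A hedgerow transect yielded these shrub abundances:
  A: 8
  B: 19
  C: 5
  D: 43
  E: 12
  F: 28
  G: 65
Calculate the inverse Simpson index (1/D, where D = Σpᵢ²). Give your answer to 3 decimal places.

Total N = 8+19+5+43+12+28+65 = 180, so the proportions are 0.0444444, 0.1055556, 0.0277778, 0.2388889, 0.0666667, 0.1555556, 0.3611111 (working shown to 7 dp, full precision carried).
D = 0.0444444² + 0.1055556² + 0.0277778² + 0.2388889² + 0.0666667² + 0.1555556² + 0.3611111² = 0.0019753 + 0.0111420 + 0.0007716 + 0.0570679 + 0.0044444 + 0.0241975 + 0.1304012 = 0.2300000.
So 1/D = 4.34783, i.e. 4.348 to 3 decimal places.

4.348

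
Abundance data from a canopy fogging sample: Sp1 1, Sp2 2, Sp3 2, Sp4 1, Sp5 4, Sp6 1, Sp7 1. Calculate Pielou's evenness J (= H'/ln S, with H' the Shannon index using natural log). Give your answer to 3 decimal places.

0.921

Total N = 1+2+2+1+4+1+1 = 12, so the proportions are 0.08333, 0.16667, 0.16667, 0.08333, 0.33333, 0.08333, 0.08333 (working shown to 5 dp, full precision carried).
H' = −Σ pᵢ ln pᵢ = −((-0.20708) + (-0.29863) + (-0.29863) + (-0.20708) + (-0.36620) + (-0.20708) + (-0.20708)) = 1.79176.
With S = 7 species, ln S = 1.94591, so J = 1.79176/1.94591 = 0.92078, i.e. 0.921 to 3 decimal places.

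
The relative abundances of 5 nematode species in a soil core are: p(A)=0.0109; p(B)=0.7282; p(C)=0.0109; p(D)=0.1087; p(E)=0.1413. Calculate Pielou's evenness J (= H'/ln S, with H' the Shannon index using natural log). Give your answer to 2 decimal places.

0.53

H' = −Σ pᵢ ln pᵢ = −((-0.0493) + (-0.2310) + (-0.0493) + (-0.2412) + (-0.2765)) = 0.8472 (working shown to 4 dp, full precision carried).
With S = 5 species, ln S = 1.6094, so J = 0.8472/1.6094 = 0.5264, i.e. 0.53 to 2 decimal places.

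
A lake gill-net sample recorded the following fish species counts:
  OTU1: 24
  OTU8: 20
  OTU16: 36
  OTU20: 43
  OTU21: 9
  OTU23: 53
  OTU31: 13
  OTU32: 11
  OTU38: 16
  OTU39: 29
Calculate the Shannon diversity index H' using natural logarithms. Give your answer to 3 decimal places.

Total N = 24+20+36+43+9+53+13+11+16+29 = 254, so the proportions are 0.09449, 0.07874, 0.14173, 0.16929, 0.03543, 0.20866, 0.05118, 0.04331, 0.06299, 0.11417 (working shown to 5 dp, full precision carried).
Each pᵢ ln pᵢ term: 0.09449×(-2.35928)=-0.22292, 0.07874×(-2.54160)=-0.20013, 0.14173×(-1.95382)=-0.27692, 0.16929×(-1.77613)=-0.30068, 0.03543×(-3.34011)=-0.11835, 0.20866×(-1.56704)=-0.32698, 0.05118×(-2.97238)=-0.15213, 0.04331×(-3.13944)=-0.13596, 0.06299×(-2.76475)=-0.17416, 0.11417×(-2.17004)=-0.24776.
Sum = -2.15599, so H' = 2.156.

2.156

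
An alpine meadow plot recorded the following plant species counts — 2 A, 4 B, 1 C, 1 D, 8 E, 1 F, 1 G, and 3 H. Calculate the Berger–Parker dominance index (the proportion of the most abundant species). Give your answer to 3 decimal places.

0.381

Total N = 2+4+1+1+8+1+1+3 = 21, so the proportions are 0.09524, 0.19048, 0.04762, 0.04762, 0.38095, 0.04762, 0.04762, 0.14286 (working shown to 5 dp, full precision carried).
The largest proportion is 0.38095, i.e. d = 0.381 to 3 decimal places.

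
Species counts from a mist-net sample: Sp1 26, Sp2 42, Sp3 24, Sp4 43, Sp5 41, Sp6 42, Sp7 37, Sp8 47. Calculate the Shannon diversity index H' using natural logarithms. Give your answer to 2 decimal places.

2.06

Total N = 26+42+24+43+41+42+37+47 = 302, so the proportions are 0.0861, 0.1391, 0.0795, 0.1424, 0.1358, 0.1391, 0.1225, 0.1556 (working shown to 4 dp, full precision carried).
Each pᵢ ln pᵢ term: 0.0861×(-2.4523)=-0.2111, 0.1391×(-1.9728)=-0.2744, 0.0795×(-2.5324)=-0.2012, 0.1424×(-1.9492)=-0.2775, 0.1358×(-1.9969)=-0.2711, 0.1391×(-1.9728)=-0.2744, 0.1225×(-2.0995)=-0.2572, 0.1556×(-1.8603)=-0.2895.
Sum = -2.0565, so H' = 2.06.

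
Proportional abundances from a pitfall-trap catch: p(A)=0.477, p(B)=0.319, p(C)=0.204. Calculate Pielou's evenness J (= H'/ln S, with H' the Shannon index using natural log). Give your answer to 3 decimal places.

0.948

H' = −Σ pᵢ ln pᵢ = −((-0.35309) + (-0.36448) + (-0.32429)) = 1.04186 (working shown to 5 dp, full precision carried).
With S = 3 species, ln S = 1.09861, so J = 1.04186/1.09861 = 0.94834, i.e. 0.948 to 3 decimal places.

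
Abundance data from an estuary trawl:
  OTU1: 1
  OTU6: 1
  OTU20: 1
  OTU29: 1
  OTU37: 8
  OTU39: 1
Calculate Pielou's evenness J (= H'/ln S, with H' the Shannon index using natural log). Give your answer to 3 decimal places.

Total N = 1+1+1+1+8+1 = 13, so the proportions are 0.07692, 0.07692, 0.07692, 0.07692, 0.61538, 0.07692 (working shown to 5 dp, full precision carried).
H' = −Σ pᵢ ln pᵢ = −((-0.19730) + (-0.19730) + (-0.19730) + (-0.19730) + (-0.29877) + (-0.19730)) = 1.28529.
With S = 6 species, ln S = 1.79176, so J = 1.28529/1.79176 = 0.71734, i.e. 0.717 to 3 decimal places.

0.717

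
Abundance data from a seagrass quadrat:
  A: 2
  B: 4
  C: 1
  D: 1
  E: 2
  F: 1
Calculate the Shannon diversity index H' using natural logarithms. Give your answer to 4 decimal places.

1.6417

Total N = 2+4+1+1+2+1 = 11, so the proportions are 0.181818, 0.363636, 0.090909, 0.090909, 0.181818, 0.090909 (working shown to 6 dp, full precision carried).
Each pᵢ ln pᵢ term: 0.181818×(-1.704748)=-0.309954, 0.363636×(-1.011601)=-0.367855, 0.090909×(-2.397895)=-0.217990, 0.090909×(-2.397895)=-0.217990, 0.181818×(-1.704748)=-0.309954, 0.090909×(-2.397895)=-0.217990.
Sum = -1.641735, so H' = 1.6417.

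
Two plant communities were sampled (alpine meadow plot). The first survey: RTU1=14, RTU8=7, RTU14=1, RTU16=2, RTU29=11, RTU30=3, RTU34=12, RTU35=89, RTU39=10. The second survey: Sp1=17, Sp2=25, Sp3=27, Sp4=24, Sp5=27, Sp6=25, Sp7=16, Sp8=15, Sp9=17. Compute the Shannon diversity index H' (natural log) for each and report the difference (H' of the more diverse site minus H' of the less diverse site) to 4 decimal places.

0.7517

The first survey: N=149, proportions 0.09395973, 0.04697987, 0.00671141, 0.01342282, 0.0738255, 0.02013423, 0.08053691, 0.59731544, 0.06711409, giving H' = 1.42031865 (working shown to 8 dp, full precision carried).
The second survey: N=193, proportions 0.0880829, 0.12953368, 0.13989637, 0.12435233, 0.13989637, 0.12953368, 0.08290155, 0.07772021, 0.0880829, giving H' = 2.17199744.
Difference = |1.42031865 − 2.17199744| = 0.75167879, i.e. 0.7517 to 4 decimal places.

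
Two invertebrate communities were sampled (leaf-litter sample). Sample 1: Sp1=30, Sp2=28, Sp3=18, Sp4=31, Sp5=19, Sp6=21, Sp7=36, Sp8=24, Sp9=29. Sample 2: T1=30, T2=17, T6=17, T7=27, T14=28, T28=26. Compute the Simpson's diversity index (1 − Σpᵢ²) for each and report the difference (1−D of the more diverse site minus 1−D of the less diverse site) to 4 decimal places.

0.0580

Sample 1: N=236, proportions 0.1271186, 0.1186441, 0.0762712, 0.1313559, 0.0805085, 0.0889831, 0.1525424, 0.1016949, 0.1228814, giving 1−D = 0.8835823 (working shown to 7 dp, full precision carried).
Sample 2: N=145, proportions 0.2068966, 0.1172414, 0.1172414, 0.1862069, 0.1931034, 0.1793103, giving 1−D = 0.8255886.
Difference = |0.8835823 − 0.8255886| = 0.0579937, i.e. 0.0580 to 4 decimal places.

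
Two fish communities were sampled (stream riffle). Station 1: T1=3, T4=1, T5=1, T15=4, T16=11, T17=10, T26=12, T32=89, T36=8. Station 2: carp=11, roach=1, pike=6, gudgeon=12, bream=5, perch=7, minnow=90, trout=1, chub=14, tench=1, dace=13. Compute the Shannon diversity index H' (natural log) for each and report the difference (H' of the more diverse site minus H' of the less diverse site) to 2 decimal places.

Station 1: N=139, proportions 0.0216, 0.0072, 0.0072, 0.0288, 0.0791, 0.0719, 0.0863, 0.6403, 0.0576, giving H' = 1.3072 (working shown to 4 dp, full precision carried).
Station 2: N=161, proportions 0.0683, 0.0062, 0.0373, 0.0745, 0.0311, 0.0435, 0.559, 0.0062, 0.087, 0.0062, 0.0807, giving H' = 1.5790.
Difference = |1.3072 − 1.5790| = 0.2718, i.e. 0.27 to 2 decimal places.

0.27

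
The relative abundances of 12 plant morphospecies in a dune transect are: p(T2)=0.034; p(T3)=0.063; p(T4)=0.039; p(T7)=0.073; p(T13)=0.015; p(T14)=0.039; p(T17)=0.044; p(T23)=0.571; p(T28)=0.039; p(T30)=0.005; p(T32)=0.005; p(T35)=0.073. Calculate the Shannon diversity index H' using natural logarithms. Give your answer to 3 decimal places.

Each pᵢ ln pᵢ term (working shown to 5 dp, full precision carried): 0.034×(-3.38139)=-0.11497, 0.063×(-2.76462)=-0.17417, 0.039×(-3.24419)=-0.12652, 0.073×(-2.61730)=-0.19106, 0.015×(-4.19971)=-0.06300, 0.039×(-3.24419)=-0.12652, 0.044×(-3.12357)=-0.13744, 0.571×(-0.56037)=-0.31997, 0.039×(-3.24419)=-0.12652, 0.005×(-5.29832)=-0.02649, 0.005×(-5.29832)=-0.02649, 0.073×(-2.61730)=-0.19106.
Sum = -1.62422, so H' = 1.624.

1.624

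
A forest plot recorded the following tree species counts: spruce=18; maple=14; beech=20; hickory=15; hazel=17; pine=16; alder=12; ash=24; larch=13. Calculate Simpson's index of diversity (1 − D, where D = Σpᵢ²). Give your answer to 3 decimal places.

Total N = 18+14+20+15+17+16+12+24+13 = 149, so the proportions are 0.12081, 0.09396, 0.13423, 0.10067, 0.11409, 0.10738, 0.08054, 0.16107, 0.08725 (working shown to 5 dp, full precision carried).
D = 0.12081² + 0.09396² + 0.13423² + 0.10067² + 0.11409² + 0.10738² + 0.08054² + 0.16107² + 0.08725² = 0.01459 + 0.00883 + 0.01802 + 0.01013 + 0.01302 + 0.01153 + 0.00649 + 0.02594 + 0.00761 = 0.11617.
So 1 − D = 0.88383, i.e. 0.884 to 3 decimal places.

0.884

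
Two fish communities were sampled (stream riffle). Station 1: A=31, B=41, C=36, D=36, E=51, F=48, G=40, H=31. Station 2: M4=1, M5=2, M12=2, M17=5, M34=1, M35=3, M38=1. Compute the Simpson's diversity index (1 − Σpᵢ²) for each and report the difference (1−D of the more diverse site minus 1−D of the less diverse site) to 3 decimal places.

Station 1: N=314, proportions 0.09873, 0.13057, 0.11465, 0.11465, 0.16242, 0.15287, 0.12739, 0.09873, giving 1−D = 0.87119 (working shown to 5 dp, full precision carried).
Station 2: N=15, proportions 0.06667, 0.13333, 0.13333, 0.33333, 0.06667, 0.2, 0.06667, giving 1−D = 0.80000.
Difference = |0.87119 − 0.80000| = 0.07119, i.e. 0.071 to 3 decimal places.

0.071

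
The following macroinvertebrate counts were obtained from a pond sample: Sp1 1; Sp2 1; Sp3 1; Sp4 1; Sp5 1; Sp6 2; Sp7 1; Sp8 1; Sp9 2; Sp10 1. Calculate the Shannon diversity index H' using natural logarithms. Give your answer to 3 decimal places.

Total N = 1+1+1+1+1+2+1+1+2+1 = 12, so the proportions are 0.08333, 0.08333, 0.08333, 0.08333, 0.08333, 0.16667, 0.08333, 0.08333, 0.16667, 0.08333 (working shown to 5 dp, full precision carried).
Each pᵢ ln pᵢ term: 0.08333×(-2.48491)=-0.20708, 0.08333×(-2.48491)=-0.20708, 0.08333×(-2.48491)=-0.20708, 0.08333×(-2.48491)=-0.20708, 0.08333×(-2.48491)=-0.20708, 0.16667×(-1.79176)=-0.29863, 0.08333×(-2.48491)=-0.20708, 0.08333×(-2.48491)=-0.20708, 0.16667×(-1.79176)=-0.29863, 0.08333×(-2.48491)=-0.20708.
Sum = -2.25386, so H' = 2.254.

2.254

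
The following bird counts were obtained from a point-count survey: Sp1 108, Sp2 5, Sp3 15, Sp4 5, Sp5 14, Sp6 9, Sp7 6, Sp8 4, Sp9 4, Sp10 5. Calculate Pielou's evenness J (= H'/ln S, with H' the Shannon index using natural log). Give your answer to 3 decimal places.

Total N = 108+5+15+5+14+9+6+4+4+5 = 175, so the proportions are 0.61714, 0.02857, 0.08571, 0.02857, 0.08, 0.05143, 0.03429, 0.02286, 0.02286, 0.02857 (working shown to 5 dp, full precision carried).
H' = −Σ pᵢ ln pᵢ = −((-0.29787) + (-0.10158) + (-0.21058) + (-0.10158) + (-0.20206) + (-0.15262) + (-0.11565) + (-0.08637) + (-0.08637) + (-0.10158)) = 1.45624.
With S = 10 species, ln S = 2.30259, so J = 1.45624/2.30259 = 0.63244, i.e. 0.632 to 3 decimal places.

0.632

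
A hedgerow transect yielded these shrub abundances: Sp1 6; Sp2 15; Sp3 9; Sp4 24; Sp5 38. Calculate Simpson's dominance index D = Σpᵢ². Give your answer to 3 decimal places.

0.279

Total N = 6+15+9+24+38 = 92, so the proportions are 0.06522, 0.16304, 0.09783, 0.26087, 0.41304 (working shown to 5 dp, full precision carried).
D = 0.06522² + 0.16304² + 0.09783² + 0.26087² + 0.41304² = 0.00425 + 0.02658 + 0.00957 + 0.06805 + 0.17060 = 0.27906.
To 3 decimal places, D = 0.279.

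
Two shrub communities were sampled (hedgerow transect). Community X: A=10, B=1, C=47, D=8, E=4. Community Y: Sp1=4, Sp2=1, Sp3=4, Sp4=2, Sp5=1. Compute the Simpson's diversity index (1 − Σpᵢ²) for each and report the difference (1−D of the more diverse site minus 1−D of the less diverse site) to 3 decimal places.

Community X: N=70, proportions 0.14286, 0.01429, 0.67143, 0.11429, 0.05714, giving 1−D = 0.51224 (working shown to 5 dp, full precision carried).
Community Y: N=12, proportions 0.33333, 0.08333, 0.33333, 0.16667, 0.08333, giving 1−D = 0.73611.
Difference = |0.51224 − 0.73611| = 0.22387, i.e. 0.224 to 3 decimal places.

0.224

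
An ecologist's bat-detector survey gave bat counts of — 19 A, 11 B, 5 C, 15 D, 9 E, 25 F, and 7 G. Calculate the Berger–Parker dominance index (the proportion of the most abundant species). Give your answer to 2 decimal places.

0.27

Total N = 19+11+5+15+9+25+7 = 91, so the proportions are 0.2088, 0.1209, 0.0549, 0.1648, 0.0989, 0.2747, 0.0769 (working shown to 4 dp, full precision carried).
The largest proportion is 0.2747, i.e. d = 0.27 to 2 decimal places.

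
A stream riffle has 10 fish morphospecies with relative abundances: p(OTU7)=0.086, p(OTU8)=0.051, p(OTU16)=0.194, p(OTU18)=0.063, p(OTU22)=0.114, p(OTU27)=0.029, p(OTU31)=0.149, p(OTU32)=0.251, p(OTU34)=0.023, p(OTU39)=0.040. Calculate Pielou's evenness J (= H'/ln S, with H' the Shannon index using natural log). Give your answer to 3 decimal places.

H' = −Σ pᵢ ln pᵢ = −((-0.21099) + (-0.15177) + (-0.31814) + (-0.17417) + (-0.24756) + (-0.10267) + (-0.28367) + (-0.34696) + (-0.08676) + (-0.12876)) = 2.05145 (working shown to 5 dp, full precision carried).
With S = 10 species, ln S = 2.30259, so J = 2.05145/2.30259 = 0.89093, i.e. 0.891 to 3 decimal places.

0.891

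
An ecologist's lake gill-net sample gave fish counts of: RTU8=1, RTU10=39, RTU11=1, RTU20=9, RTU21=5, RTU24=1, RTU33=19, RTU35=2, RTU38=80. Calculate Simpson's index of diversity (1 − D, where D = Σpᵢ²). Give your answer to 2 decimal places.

0.66

Total N = 1+39+1+9+5+1+19+2+80 = 157, so the proportions are 0.0064, 0.2484, 0.0064, 0.0573, 0.0318, 0.0064, 0.121, 0.0127, 0.5096 (working shown to 4 dp, full precision carried).
D = 0.0064² + 0.2484² + 0.0064² + 0.0573² + 0.0318² + 0.0064² + 0.121² + 0.0127² + 0.5096² = 0.0000 + 0.0617 + 0.0000 + 0.0033 + 0.0010 + 0.0000 + 0.0146 + 0.0002 + 0.2596 = 0.3406.
So 1 − D = 0.6594, i.e. 0.66 to 2 decimal places.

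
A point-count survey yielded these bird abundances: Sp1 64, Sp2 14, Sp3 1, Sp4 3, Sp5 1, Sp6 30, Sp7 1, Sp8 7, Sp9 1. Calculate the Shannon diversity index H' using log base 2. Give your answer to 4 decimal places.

Total N = 64+14+1+3+1+30+1+7+1 = 122, so the proportions are 0.52459, 0.114754, 0.008197, 0.02459, 0.008197, 0.245902, 0.008197, 0.057377, 0.008197 (working shown to 6 dp, full precision carried).
Each pᵢ log₂ pᵢ term: 0.52459×(-0.930737)=-0.488256, 0.114754×(-3.123382)=-0.358421, 0.008197×(-6.930737)=-0.056809, 0.02459×(-5.345775)=-0.131453, 0.008197×(-6.930737)=-0.056809, 0.245902×(-2.023847)=-0.497667, 0.008197×(-6.930737)=-0.056809, 0.057377×(-4.123382)=-0.236588, 0.008197×(-6.930737)=-0.056809.
Sum = -1.939622, so H' = 1.9396.

1.9396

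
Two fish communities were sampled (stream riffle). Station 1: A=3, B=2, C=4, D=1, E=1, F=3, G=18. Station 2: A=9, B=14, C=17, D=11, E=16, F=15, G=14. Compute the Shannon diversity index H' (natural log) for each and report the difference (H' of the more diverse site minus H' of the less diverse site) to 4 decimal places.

Station 1: N=32, proportions 0.09375, 0.0625, 0.125, 0.03125, 0.03125, 0.09375, 0.5625, giving H' = 1.4173035 (working shown to 7 dp, full precision carried).
Station 2: N=96, proportions 0.09375, 0.1458333, 0.1770833, 0.1145833, 0.1666667, 0.15625, 0.1458333, giving H' = 1.9269287.
Difference = |1.4173035 − 1.9269287| = 0.5096252, i.e. 0.5096 to 4 decimal places.

0.5096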